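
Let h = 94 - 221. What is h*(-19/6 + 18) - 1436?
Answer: -19919/6 ≈ -3319.8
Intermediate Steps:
h = -127
h*(-19/6 + 18) - 1436 = -127*(-19/6 + 18) - 1436 = -127*89/6 - 1436 = -11303/6 - 1436 = -19919/6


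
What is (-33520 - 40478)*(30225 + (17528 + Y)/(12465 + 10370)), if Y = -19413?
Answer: -10214476577604/4567 ≈ -2.2366e+9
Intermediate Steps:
(-33520 - 40478)*(30225 + (17528 + Y)/(12465 + 10370)) = (-33520 - 40478)*(30225 + (17528 - 19413)/(12465 + 10370)) = -73998*(30225 - 1885/22835) = -73998*(30225 - 1885*1/22835) = -73998*(30225 - 377/4567) = -73998*138037198/4567 = -10214476577604/4567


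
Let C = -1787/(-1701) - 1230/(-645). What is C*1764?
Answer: 6057044/1161 ≈ 5217.1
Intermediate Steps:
C = 216323/73143 (C = -1787*(-1/1701) - 1230*(-1/645) = 1787/1701 + 82/43 = 216323/73143 ≈ 2.9575)
C*1764 = (216323/73143)*1764 = 6057044/1161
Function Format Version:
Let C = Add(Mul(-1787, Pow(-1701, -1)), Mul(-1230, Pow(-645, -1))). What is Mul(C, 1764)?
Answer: Rational(6057044, 1161) ≈ 5217.1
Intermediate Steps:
C = Rational(216323, 73143) (C = Add(Mul(-1787, Rational(-1, 1701)), Mul(-1230, Rational(-1, 645))) = Add(Rational(1787, 1701), Rational(82, 43)) = Rational(216323, 73143) ≈ 2.9575)
Mul(C, 1764) = Mul(Rational(216323, 73143), 1764) = Rational(6057044, 1161)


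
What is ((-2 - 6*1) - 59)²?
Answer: 4489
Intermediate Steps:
((-2 - 6*1) - 59)² = ((-2 - 6) - 59)² = (-8 - 59)² = (-67)² = 4489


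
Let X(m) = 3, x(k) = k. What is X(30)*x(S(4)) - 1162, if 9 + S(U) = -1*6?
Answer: -1207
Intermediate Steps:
S(U) = -15 (S(U) = -9 - 1*6 = -9 - 6 = -15)
X(30)*x(S(4)) - 1162 = 3*(-15) - 1162 = -45 - 1162 = -1207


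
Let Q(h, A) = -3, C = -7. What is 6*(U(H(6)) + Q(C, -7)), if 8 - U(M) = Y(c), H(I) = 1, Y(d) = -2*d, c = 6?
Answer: 102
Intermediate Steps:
U(M) = 20 (U(M) = 8 - (-2)*6 = 8 - 1*(-12) = 8 + 12 = 20)
6*(U(H(6)) + Q(C, -7)) = 6*(20 - 3) = 6*17 = 102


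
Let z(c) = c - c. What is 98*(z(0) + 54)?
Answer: 5292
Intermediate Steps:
z(c) = 0
98*(z(0) + 54) = 98*(0 + 54) = 98*54 = 5292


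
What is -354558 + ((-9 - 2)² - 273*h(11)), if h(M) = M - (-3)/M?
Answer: -3932659/11 ≈ -3.5751e+5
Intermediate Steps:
h(M) = M + 3/M
-354558 + ((-9 - 2)² - 273*h(11)) = -354558 + ((-9 - 2)² - 273*(11 + 3/11)) = -354558 + ((-11)² - 273*(11 + 3*(1/11))) = -354558 + (121 - 273*(11 + 3/11)) = -354558 + (121 - 273*124/11) = -354558 + (121 - 33852/11) = -354558 - 32521/11 = -3932659/11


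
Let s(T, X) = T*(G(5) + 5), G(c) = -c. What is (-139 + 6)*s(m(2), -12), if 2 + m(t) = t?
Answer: 0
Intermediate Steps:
m(t) = -2 + t
s(T, X) = 0 (s(T, X) = T*(-1*5 + 5) = T*(-5 + 5) = T*0 = 0)
(-139 + 6)*s(m(2), -12) = (-139 + 6)*0 = -133*0 = 0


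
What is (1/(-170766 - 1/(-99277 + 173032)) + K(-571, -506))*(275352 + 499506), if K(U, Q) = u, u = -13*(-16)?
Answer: 106837745790858726/662886649 ≈ 1.6117e+8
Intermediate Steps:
u = 208
K(U, Q) = 208
(1/(-170766 - 1/(-99277 + 173032)) + K(-571, -506))*(275352 + 499506) = (1/(-170766 - 1/(-99277 + 173032)) + 208)*(275352 + 499506) = (1/(-170766 - 1/73755) + 208)*774858 = (1/(-12594846331/73755) + 208)*774858 = (-73755/12594846331 + 208)*774858 = (2619727963093/12594846331)*774858 = 106837745790858726/662886649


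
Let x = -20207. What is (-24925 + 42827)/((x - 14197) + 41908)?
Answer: 8951/3752 ≈ 2.3857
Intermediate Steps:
(-24925 + 42827)/((x - 14197) + 41908) = (-24925 + 42827)/((-20207 - 14197) + 41908) = 17902/(-34404 + 41908) = 17902/7504 = 17902*(1/7504) = 8951/3752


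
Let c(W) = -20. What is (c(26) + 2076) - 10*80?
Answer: 1256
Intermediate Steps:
(c(26) + 2076) - 10*80 = (-20 + 2076) - 10*80 = 2056 - 800 = 1256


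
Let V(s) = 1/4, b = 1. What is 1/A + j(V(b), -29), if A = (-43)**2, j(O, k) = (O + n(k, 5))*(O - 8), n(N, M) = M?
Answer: -1203683/29584 ≈ -40.687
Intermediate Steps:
V(s) = 1/4
j(O, k) = (-8 + O)*(5 + O) (j(O, k) = (O + 5)*(O - 8) = (5 + O)*(-8 + O) = (-8 + O)*(5 + O))
A = 1849
1/A + j(V(b), -29) = 1/1849 + (-40 + (1/4)**2 - 3*1/4) = 1/1849 + (-40 + 1/16 - 3/4) = 1/1849 - 651/16 = -1203683/29584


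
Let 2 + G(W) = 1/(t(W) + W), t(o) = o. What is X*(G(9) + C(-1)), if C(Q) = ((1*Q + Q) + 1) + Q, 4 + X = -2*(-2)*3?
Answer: -284/9 ≈ -31.556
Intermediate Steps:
X = 8 (X = -4 - 2*(-2)*3 = -4 + 4*3 = -4 + 12 = 8)
G(W) = -2 + 1/(2*W) (G(W) = -2 + 1/(W + W) = -2 + 1/(2*W))
C(Q) = 1 + 3*Q (C(Q) = ((Q + Q) + 1) + Q = (2*Q + 1) + Q = (1 + 2*Q) + Q = 1 + 3*Q)
X*(G(9) + C(-1)) = 8*((-2 + (½)/9) + (1 + 3*(-1))) = 8*((-2 + (½)*(⅑)) + (1 - 3)) = 8*((-2 + 1/18) - 2) = 8*(-35/18 - 2) = 8*(-71/18) = -284/9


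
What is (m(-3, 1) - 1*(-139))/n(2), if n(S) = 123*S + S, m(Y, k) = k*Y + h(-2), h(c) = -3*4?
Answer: 1/2 ≈ 0.50000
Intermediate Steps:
h(c) = -12
m(Y, k) = -12 + Y*k (m(Y, k) = k*Y - 12 = Y*k - 12 = -12 + Y*k)
n(S) = 124*S
(m(-3, 1) - 1*(-139))/n(2) = ((-12 - 3*1) - 1*(-139))/((124*2)) = ((-12 - 3) + 139)/248 = (-15 + 139)/248 = (1/248)*124 = 1/2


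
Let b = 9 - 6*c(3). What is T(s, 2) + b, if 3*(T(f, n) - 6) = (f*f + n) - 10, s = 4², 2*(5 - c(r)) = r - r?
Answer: 203/3 ≈ 67.667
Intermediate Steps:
c(r) = 5 (c(r) = 5 - (r - r)/2 = 5 - ½*0 = 5 + 0 = 5)
s = 16
T(f, n) = 8/3 + n/3 + f²/3 (T(f, n) = 6 + ((f*f + n) - 10)/3 = 6 + ((f² + n) - 10)/3 = 6 + ((n + f²) - 10)/3 = 6 + (-10 + n + f²)/3 = 6 + (-10/3 + n/3 + f²/3) = 8/3 + n/3 + f²/3)
b = -21 (b = 9 - 6*5 = 9 - 30 = -21)
T(s, 2) + b = (8/3 + (⅓)*2 + (⅓)*16²) - 21 = (8/3 + ⅔ + (⅓)*256) - 21 = (8/3 + ⅔ + 256/3) - 21 = 266/3 - 21 = 203/3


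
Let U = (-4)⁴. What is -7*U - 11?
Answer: -1803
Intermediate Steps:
U = 256
-7*U - 11 = -7*256 - 11 = -1792 - 11 = -1803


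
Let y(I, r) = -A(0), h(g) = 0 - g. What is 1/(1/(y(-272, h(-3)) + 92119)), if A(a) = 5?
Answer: 92114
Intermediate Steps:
h(g) = -g
y(I, r) = -5 (y(I, r) = -1*5 = -5)
1/(1/(y(-272, h(-3)) + 92119)) = 1/(1/(-5 + 92119)) = 1/(1/92114) = 92114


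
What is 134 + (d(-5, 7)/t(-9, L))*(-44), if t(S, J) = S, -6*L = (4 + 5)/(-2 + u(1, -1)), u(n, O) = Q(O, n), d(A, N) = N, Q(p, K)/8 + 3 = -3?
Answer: 1514/9 ≈ 168.22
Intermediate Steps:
Q(p, K) = -48 (Q(p, K) = -24 + 8*(-3) = -24 - 24 = -48)
u(n, O) = -48
L = 3/100 (L = -(4 + 5)/(6*(-2 - 48)) = -3/(2*(-50)) = -3*(-1)/(2*50) = -1/6*(-9/50) = 3/100 ≈ 0.030000)
134 + (d(-5, 7)/t(-9, L))*(-44) = 134 + (7/(-9))*(-44) = 134 + (7*(-1/9))*(-44) = 134 - 7/9*(-44) = 134 + 308/9 = 1514/9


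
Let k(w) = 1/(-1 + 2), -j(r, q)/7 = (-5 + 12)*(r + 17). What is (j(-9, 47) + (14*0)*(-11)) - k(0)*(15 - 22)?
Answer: -385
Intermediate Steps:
j(r, q) = -833 - 49*r (j(r, q) = -7*(-5 + 12)*(r + 17) = -49*(17 + r) = -7*(119 + 7*r) = -833 - 49*r)
k(w) = 1 (k(w) = 1/1 = 1)
(j(-9, 47) + (14*0)*(-11)) - k(0)*(15 - 22) = ((-833 - 49*(-9)) + (14*0)*(-11)) - (15 - 22) = ((-833 + 441) + 0*(-11)) - (-7) = (-392 + 0) - 1*(-7) = -392 + 7 = -385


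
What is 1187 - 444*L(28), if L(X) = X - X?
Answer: 1187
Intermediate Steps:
L(X) = 0
1187 - 444*L(28) = 1187 - 444*0 = 1187 + 0 = 1187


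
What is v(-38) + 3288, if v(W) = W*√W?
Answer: 3288 - 38*I*√38 ≈ 3288.0 - 234.25*I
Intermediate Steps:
v(W) = W^(3/2)
v(-38) + 3288 = (-38)^(3/2) + 3288 = -38*I*√38 + 3288 = 3288 - 38*I*√38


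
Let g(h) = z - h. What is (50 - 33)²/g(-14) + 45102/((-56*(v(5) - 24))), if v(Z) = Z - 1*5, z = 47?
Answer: 523273/13664 ≈ 38.296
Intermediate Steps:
v(Z) = -5 + Z (v(Z) = Z - 5 = -5 + Z)
g(h) = 47 - h
(50 - 33)²/g(-14) + 45102/((-56*(v(5) - 24))) = (50 - 33)²/(47 - 1*(-14)) + 45102/((-56*((-5 + 5) - 24))) = 17²/(47 + 14) + 45102/((-56*(0 - 24))) = 289/61 + 45102/((-56*(-24))) = 289*(1/61) + 45102/1344 = 289/61 + 45102*(1/1344) = 289/61 + 7517/224 = 523273/13664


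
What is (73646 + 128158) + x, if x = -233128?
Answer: -31324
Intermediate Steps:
(73646 + 128158) + x = (73646 + 128158) - 233128 = 201804 - 233128 = -31324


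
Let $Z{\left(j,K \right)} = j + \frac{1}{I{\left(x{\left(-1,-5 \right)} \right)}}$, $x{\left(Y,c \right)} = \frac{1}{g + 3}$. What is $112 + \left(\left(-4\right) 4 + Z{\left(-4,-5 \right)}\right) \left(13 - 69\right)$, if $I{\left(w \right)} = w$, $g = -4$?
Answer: $1288$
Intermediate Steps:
$x{\left(Y,c \right)} = -1$ ($x{\left(Y,c \right)} = \frac{1}{-4 + 3} = \frac{1}{-1} = -1$)
$Z{\left(j,K \right)} = -1 + j$ ($Z{\left(j,K \right)} = j + \frac{1}{-1} = j - 1 = -1 + j$)
$112 + \left(\left(-4\right) 4 + Z{\left(-4,-5 \right)}\right) \left(13 - 69\right) = 112 + \left(\left(-4\right) 4 - 5\right) \left(13 - 69\right) = 112 + \left(-16 - 5\right) \left(-56\right) = 112 - -1176 = 112 + 1176 = 1288$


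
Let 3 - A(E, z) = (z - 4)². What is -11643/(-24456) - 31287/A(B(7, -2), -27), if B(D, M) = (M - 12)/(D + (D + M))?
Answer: 129384811/3904808 ≈ 33.135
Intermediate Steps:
B(D, M) = (-12 + M)/(M + 2*D)
A(E, z) = 3 - (-4 + z)² (A(E, z) = 3 - (z - 4)² = 3 - (-4 + z)²)
-11643/(-24456) - 31287/A(B(7, -2), -27) = -11643/(-24456) - 31287/(3 - (-4 - 27)²) = -11643*(-1/24456) - 31287/(3 - 1*(-31)²) = 3881/8152 - 31287/(3 - 1*961) = 3881/8152 - 31287/(3 - 961) = 3881/8152 - 31287/(-958) = 3881/8152 - 31287*(-1/958) = 3881/8152 + 31287/958 = 129384811/3904808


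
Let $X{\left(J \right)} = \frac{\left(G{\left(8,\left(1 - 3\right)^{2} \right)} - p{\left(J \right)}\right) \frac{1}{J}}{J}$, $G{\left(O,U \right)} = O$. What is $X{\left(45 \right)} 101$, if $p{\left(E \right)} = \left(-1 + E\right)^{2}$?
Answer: $- \frac{194728}{2025} \approx -96.162$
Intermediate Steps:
$X{\left(J \right)} = \frac{8 - \left(-1 + J\right)^{2}}{J^{2}}$ ($X{\left(J \right)} = \frac{\left(8 - \left(-1 + J\right)^{2}\right) \frac{1}{J}}{J} = \frac{\frac{1}{J} \left(8 - \left(-1 + J\right)^{2}\right)}{J} = \frac{8 - \left(-1 + J\right)^{2}}{J^{2}}$)
$X{\left(45 \right)} 101 = \frac{8 - \left(-1 + 45\right)^{2}}{2025} \cdot 101 = \frac{8 - 44^{2}}{2025} \cdot 101 = \frac{8 - 1936}{2025} \cdot 101 = \frac{1}{2025} \left(-1928\right) 101 = \left(- \frac{1928}{2025}\right) 101 = - \frac{194728}{2025}$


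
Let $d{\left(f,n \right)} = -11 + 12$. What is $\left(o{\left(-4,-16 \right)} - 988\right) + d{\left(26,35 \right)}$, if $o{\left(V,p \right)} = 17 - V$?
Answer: $-966$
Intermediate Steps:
$d{\left(f,n \right)} = 1$
$\left(o{\left(-4,-16 \right)} - 988\right) + d{\left(26,35 \right)} = \left(\left(17 - -4\right) - 988\right) + 1 = \left(\left(17 + 4\right) - 988\right) + 1 = \left(21 - 988\right) + 1 = -967 + 1 = -966$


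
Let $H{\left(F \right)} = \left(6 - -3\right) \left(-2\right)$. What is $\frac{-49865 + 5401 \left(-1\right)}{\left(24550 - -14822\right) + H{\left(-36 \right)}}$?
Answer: $- \frac{9211}{6559} \approx -1.4043$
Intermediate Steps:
$H{\left(F \right)} = -18$ ($H{\left(F \right)} = \left(6 + \left(-2 + 5\right)\right) \left(-2\right) = \left(6 + 3\right) \left(-2\right) = 9 \left(-2\right) = -18$)
$\frac{-49865 + 5401 \left(-1\right)}{\left(24550 - -14822\right) + H{\left(-36 \right)}} = \frac{-49865 + 5401 \left(-1\right)}{\left(24550 - -14822\right) - 18} = \frac{-49865 - 5401}{\left(24550 + 14822\right) - 18} = - \frac{55266}{39372 - 18} = - \frac{55266}{39354} = \left(-55266\right) \frac{1}{39354} = - \frac{9211}{6559}$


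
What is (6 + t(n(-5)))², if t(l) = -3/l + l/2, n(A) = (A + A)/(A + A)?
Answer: 49/4 ≈ 12.250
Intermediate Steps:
n(A) = 1 (n(A) = (2*A)/((2*A)) = (2*A)*(1/(2*A)) = 1)
t(l) = l/2 - 3/l (t(l) = -3/l + l*(½) = -3/l + l/2 = l/2 - 3/l)
(6 + t(n(-5)))² = (6 + ((½)*1 - 3/1))² = (6 + (½ - 3*1))² = (6 + (½ - 3))² = (6 - 5/2)² = (7/2)² = 49/4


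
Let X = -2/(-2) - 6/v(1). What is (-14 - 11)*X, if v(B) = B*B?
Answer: 125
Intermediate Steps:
v(B) = B²
X = -5 (X = -2/(-2) - 6/(1²) = -2*(-½) - 6/1 = 1 - 6*1 = 1 - 6 = -5)
(-14 - 11)*X = (-14 - 11)*(-5) = -25*(-5) = 125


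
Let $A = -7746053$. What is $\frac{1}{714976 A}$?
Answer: $- \frac{1}{5538241989728} \approx -1.8056 \cdot 10^{-13}$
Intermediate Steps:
$\frac{1}{714976 A} = \frac{1}{714976 \left(-7746053\right)} = \frac{1}{714976} \left(- \frac{1}{7746053}\right) = - \frac{1}{5538241989728}$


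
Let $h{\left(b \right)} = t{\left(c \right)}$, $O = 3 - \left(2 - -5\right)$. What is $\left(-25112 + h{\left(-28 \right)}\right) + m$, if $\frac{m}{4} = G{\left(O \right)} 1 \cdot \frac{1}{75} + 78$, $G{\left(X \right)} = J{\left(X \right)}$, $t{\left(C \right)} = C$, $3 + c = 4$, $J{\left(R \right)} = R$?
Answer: $- \frac{1859941}{75} \approx -24799.0$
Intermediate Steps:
$c = 1$ ($c = -3 + 4 = 1$)
$O = -4$ ($O = 3 - \left(2 + 5\right) = 3 - 7 = -4$)
$G{\left(X \right)} = X$
$m = \frac{23384}{75}$ ($m = 4 \left(- 4 \cdot 1 \cdot \frac{1}{75} + 78\right) = 4 \left(\left(-4\right) \frac{1}{75} + 78\right) = 4 \left(- \frac{4}{75} + 78\right) = 4 \cdot \frac{5846}{75} = \frac{23384}{75} \approx 311.79$)
$h{\left(b \right)} = 1$
$\left(-25112 + h{\left(-28 \right)}\right) + m = \left(-25112 + 1\right) + \frac{23384}{75} = -25111 + \frac{23384}{75} = - \frac{1859941}{75}$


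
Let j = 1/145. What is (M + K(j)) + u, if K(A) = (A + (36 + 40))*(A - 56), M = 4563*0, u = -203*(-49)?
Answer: 119656176/21025 ≈ 5691.1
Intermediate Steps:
j = 1/145 ≈ 0.0068966
u = 9947
M = 0
K(A) = (-56 + A)*(76 + A) (K(A) = (A + 76)*(-56 + A) = (76 + A)*(-56 + A) = (-56 + A)*(76 + A))
(M + K(j)) + u = (0 + (-4256 + (1/145)² + 20*(1/145))) + 9947 = (0 + (-4256 + 1/21025 + 4/29)) + 9947 = (0 - 89479499/21025) + 9947 = -89479499/21025 + 9947 = 119656176/21025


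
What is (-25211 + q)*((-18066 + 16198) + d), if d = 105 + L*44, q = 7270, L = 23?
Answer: 13473691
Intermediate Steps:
d = 1117 (d = 105 + 23*44 = 105 + 1012 = 1117)
(-25211 + q)*((-18066 + 16198) + d) = (-25211 + 7270)*((-18066 + 16198) + 1117) = -17941*(-1868 + 1117) = -17941*(-751) = 13473691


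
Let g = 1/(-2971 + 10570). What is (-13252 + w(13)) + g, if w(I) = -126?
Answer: -101659421/7599 ≈ -13378.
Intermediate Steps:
g = 1/7599 ≈ 0.00013160
(-13252 + w(13)) + g = (-13252 - 126) + 1/7599 = -13378 + 1/7599 = -101659421/7599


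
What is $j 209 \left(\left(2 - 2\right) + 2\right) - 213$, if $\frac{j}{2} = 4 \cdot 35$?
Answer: $116827$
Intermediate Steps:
$j = 280$ ($j = 2 \cdot 4 \cdot 35 = 2 \cdot 140 = 280$)
$j 209 \left(\left(2 - 2\right) + 2\right) - 213 = 280 \cdot 209 \left(\left(2 - 2\right) + 2\right) - 213 = 280 \cdot 209 \left(0 + 2\right) - 213 = 280 \cdot 209 \cdot 2 - 213 = 280 \cdot 418 - 213 = 117040 - 213 = 116827$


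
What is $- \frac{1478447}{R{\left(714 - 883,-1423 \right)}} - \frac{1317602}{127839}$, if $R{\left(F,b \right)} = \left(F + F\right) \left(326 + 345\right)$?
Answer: $- \frac{109826312363}{28993629522} \approx -3.7879$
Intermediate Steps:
$R{\left(F,b \right)} = 1342 F$ ($R{\left(F,b \right)} = 2 F 671 = 1342 F$)
$- \frac{1478447}{R{\left(714 - 883,-1423 \right)}} - \frac{1317602}{127839} = - \frac{1478447}{1342 \left(714 - 883\right)} - \frac{1317602}{127839} = - \frac{1478447}{1342 \left(-169\right)} - \frac{1317602}{127839} = - \frac{1478447}{-226798} - \frac{1317602}{127839} = \left(-1478447\right) \left(- \frac{1}{226798}\right) - \frac{1317602}{127839} = \frac{1478447}{226798} - \frac{1317602}{127839} = - \frac{109826312363}{28993629522}$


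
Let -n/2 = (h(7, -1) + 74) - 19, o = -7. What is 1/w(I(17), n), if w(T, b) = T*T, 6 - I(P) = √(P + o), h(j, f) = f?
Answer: (6 - √10)⁻² ≈ 0.12418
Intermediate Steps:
n = -108 (n = -2*((-1 + 74) - 19) = -2*(73 - 19) = -2*54 = -108)
I(P) = 6 - √(-7 + P) (I(P) = 6 - √(P - 7) = 6 - √(-7 + P))
w(T, b) = T²
1/w(I(17), n) = 1/((6 - √(-7 + 17))²) = 1/((6 - √10)²) = (6 - √10)⁻²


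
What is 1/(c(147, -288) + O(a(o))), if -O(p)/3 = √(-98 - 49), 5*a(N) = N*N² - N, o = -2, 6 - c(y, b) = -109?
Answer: 115/14548 + 21*I*√3/14548 ≈ 0.0079049 + 0.0025002*I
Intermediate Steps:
c(y, b) = 115 (c(y, b) = 6 - 1*(-109) = 6 + 109 = 115)
a(N) = -N/5 + N³/5 (a(N) = (N*N² - N)/5 = (N³ - N)/5 = -N/5 + N³/5)
O(p) = -21*I*√3 (O(p) = -3*√(-98 - 49) = -21*I*√3)
1/(c(147, -288) + O(a(o))) = 1/(115 - 21*I*√3)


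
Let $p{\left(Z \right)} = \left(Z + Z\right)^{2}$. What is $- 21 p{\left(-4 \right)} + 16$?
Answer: $-1328$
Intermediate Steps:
$p{\left(Z \right)} = 4 Z^{2}$ ($p{\left(Z \right)} = \left(2 Z\right)^{2} = 4 Z^{2}$)
$- 21 p{\left(-4 \right)} + 16 = - 21 \cdot 4 \left(-4\right)^{2} + 16 = - 21 \cdot 4 \cdot 16 + 16 = \left(-21\right) 64 + 16 = -1344 + 16 = -1328$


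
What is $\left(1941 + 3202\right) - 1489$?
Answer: $3654$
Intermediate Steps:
$\left(1941 + 3202\right) - 1489 = 5143 - 1489 = 3654$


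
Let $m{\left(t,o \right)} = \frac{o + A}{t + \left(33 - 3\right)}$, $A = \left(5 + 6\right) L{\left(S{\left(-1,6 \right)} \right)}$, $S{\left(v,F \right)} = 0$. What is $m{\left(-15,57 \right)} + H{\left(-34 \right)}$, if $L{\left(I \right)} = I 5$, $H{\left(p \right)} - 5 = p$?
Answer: $- \frac{126}{5} \approx -25.2$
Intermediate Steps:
$H{\left(p \right)} = 5 + p$
$L{\left(I \right)} = 5 I$
$A = 0$ ($A = \left(5 + 6\right) 5 \cdot 0 = 11 \cdot 0 = 0$)
$m{\left(t,o \right)} = \frac{o}{30 + t}$ ($m{\left(t,o \right)} = \frac{o + 0}{t + \left(33 - 3\right)} = \frac{o}{t + 30} = \frac{o}{30 + t}$)
$m{\left(-15,57 \right)} + H{\left(-34 \right)} = \frac{57}{30 - 15} + \left(5 - 34\right) = \frac{57}{15} - 29 = 57 \cdot \frac{1}{15} - 29 = \frac{19}{5} - 29 = - \frac{126}{5}$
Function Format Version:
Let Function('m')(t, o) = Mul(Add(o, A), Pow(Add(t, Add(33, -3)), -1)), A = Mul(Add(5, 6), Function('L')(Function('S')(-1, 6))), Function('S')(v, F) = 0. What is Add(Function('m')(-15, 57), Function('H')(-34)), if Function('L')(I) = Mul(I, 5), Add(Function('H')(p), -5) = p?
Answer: Rational(-126, 5) ≈ -25.200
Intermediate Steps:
Function('H')(p) = Add(5, p)
Function('L')(I) = Mul(5, I)
A = 0 (A = Mul(Add(5, 6), Mul(5, 0)) = Mul(11, 0) = 0)
Function('m')(t, o) = Mul(o, Pow(Add(30, t), -1)) (Function('m')(t, o) = Mul(Add(o, 0), Pow(Add(t, Add(33, -3)), -1)) = Mul(o, Pow(Add(t, 30), -1)) = Mul(o, Pow(Add(30, t), -1)))
Add(Function('m')(-15, 57), Function('H')(-34)) = Add(Mul(57, Pow(Add(30, -15), -1)), Add(5, -34)) = Add(Mul(57, Pow(15, -1)), -29) = Add(Mul(57, Rational(1, 15)), -29) = Add(Rational(19, 5), -29) = Rational(-126, 5)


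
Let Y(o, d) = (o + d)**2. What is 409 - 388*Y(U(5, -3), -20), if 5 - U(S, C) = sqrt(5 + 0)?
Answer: -88831 - 11640*sqrt(5) ≈ -1.1486e+5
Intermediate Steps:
U(S, C) = 5 - sqrt(5) (U(S, C) = 5 - sqrt(5 + 0) = 5 - sqrt(5))
Y(o, d) = (d + o)**2
409 - 388*Y(U(5, -3), -20) = 409 - 388*(-20 + (5 - sqrt(5)))**2 = 409 - 388*(-15 - sqrt(5))**2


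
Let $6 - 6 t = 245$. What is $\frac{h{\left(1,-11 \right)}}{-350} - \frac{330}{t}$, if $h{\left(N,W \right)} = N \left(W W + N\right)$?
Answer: $\frac{331921}{41825} \approx 7.9359$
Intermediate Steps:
$t = - \frac{239}{6}$ ($t = 1 - \frac{245}{6} = - \frac{239}{6} \approx -39.833$)
$h{\left(N,W \right)} = N \left(N + W^{2}\right)$ ($h{\left(N,W \right)} = N \left(W^{2} + N\right) = N \left(N + W^{2}\right)$)
$\frac{h{\left(1,-11 \right)}}{-350} - \frac{330}{t} = \frac{1 \left(1 + \left(-11\right)^{2}\right)}{-350} - \frac{330}{- \frac{239}{6}} = 1 \left(1 + 121\right) \left(- \frac{1}{350}\right) - - \frac{1980}{239} = 1 \cdot 122 \left(- \frac{1}{350}\right) + \frac{1980}{239} = 122 \left(- \frac{1}{350}\right) + \frac{1980}{239} = - \frac{61}{175} + \frac{1980}{239} = \frac{331921}{41825}$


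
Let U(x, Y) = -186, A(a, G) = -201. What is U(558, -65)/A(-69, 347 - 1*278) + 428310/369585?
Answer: 1146912/550271 ≈ 2.0843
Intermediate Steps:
U(558, -65)/A(-69, 347 - 1*278) + 428310/369585 = -186/(-201) + 428310/369585 = -186*(-1/201) + 428310*(1/369585) = 62/67 + 9518/8213 = 1146912/550271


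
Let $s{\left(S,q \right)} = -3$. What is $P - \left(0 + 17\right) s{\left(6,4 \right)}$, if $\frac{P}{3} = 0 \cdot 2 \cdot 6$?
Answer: $51$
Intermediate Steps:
$P = 0$ ($P = 3 \cdot 0 \cdot 2 \cdot 6 = 3 \cdot 0 \cdot 6 = 3 \cdot 0 = 0$)
$P - \left(0 + 17\right) s{\left(6,4 \right)} = 0 - \left(0 + 17\right) \left(-3\right) = 0 - 17 \left(-3\right) = 0 - -51 = 0 + 51 = 51$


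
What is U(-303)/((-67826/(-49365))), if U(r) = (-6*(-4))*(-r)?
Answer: 179491140/33913 ≈ 5292.7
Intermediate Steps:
U(r) = -24*r (U(r) = 24*(-r) = -24*r)
U(-303)/((-67826/(-49365))) = (-24*(-303))/((-67826/(-49365))) = 7272/((-67826*(-1/49365))) = 7272/(67826/49365) = 7272*(49365/67826) = 179491140/33913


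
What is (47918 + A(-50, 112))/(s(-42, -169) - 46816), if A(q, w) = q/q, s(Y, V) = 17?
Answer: -47919/46799 ≈ -1.0239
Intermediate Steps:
A(q, w) = 1
(47918 + A(-50, 112))/(s(-42, -169) - 46816) = (47918 + 1)/(17 - 46816) = 47919/(-46799) = 47919*(-1/46799) = -47919/46799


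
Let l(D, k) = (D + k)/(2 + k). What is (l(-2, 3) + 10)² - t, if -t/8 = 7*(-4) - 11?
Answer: -5199/25 ≈ -207.96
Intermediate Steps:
l(D, k) = (D + k)/(2 + k)
t = 312 (t = -8*(7*(-4) - 11) = -8*(-28 - 11) = -8*(-39) = 312)
(l(-2, 3) + 10)² - t = ((-2 + 3)/(2 + 3) + 10)² - 1*312 = (1/5 + 10)² - 312 = ((⅕)*1 + 10)² - 312 = (⅕ + 10)² - 312 = (51/5)² - 312 = 2601/25 - 312 = -5199/25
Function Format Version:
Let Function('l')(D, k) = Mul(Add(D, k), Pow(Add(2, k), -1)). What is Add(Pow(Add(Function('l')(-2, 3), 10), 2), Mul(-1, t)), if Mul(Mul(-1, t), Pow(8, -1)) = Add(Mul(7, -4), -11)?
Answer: Rational(-5199, 25) ≈ -207.96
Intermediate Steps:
Function('l')(D, k) = Mul(Pow(Add(2, k), -1), Add(D, k))
t = 312 (t = Mul(-8, Add(Mul(7, -4), -11)) = Mul(-8, Add(-28, -11)) = Mul(-8, -39) = 312)
Add(Pow(Add(Function('l')(-2, 3), 10), 2), Mul(-1, t)) = Add(Pow(Add(Mul(Pow(Add(2, 3), -1), Add(-2, 3)), 10), 2), Mul(-1, 312)) = Add(Pow(Add(Mul(Pow(5, -1), 1), 10), 2), -312) = Add(Pow(Add(Mul(Rational(1, 5), 1), 10), 2), -312) = Add(Pow(Add(Rational(1, 5), 10), 2), -312) = Add(Pow(Rational(51, 5), 2), -312) = Add(Rational(2601, 25), -312) = Rational(-5199, 25)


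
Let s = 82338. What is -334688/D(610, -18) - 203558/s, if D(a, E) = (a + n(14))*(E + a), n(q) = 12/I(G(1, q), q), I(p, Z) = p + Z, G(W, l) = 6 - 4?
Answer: -12644598157/3721307079 ≈ -3.3979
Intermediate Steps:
G(W, l) = 2
I(p, Z) = Z + p
n(q) = 12/(2 + q) (n(q) = 12/(q + 2) = 12/(2 + q))
D(a, E) = (¾ + a)*(E + a) (D(a, E) = (a + 12/(2 + 14))*(E + a) = (a + 12/16)*(E + a) = (a + 12*(1/16))*(E + a) = (a + ¾)*(E + a) = (¾ + a)*(E + a))
-334688/D(610, -18) - 203558/s = -334688/(610² + (¾)*(-18) + (¾)*610 - 18*610) - 203558/82338 = -334688/(372100 - 27/2 + 915/2 - 10980) - 203558*1/82338 = -334688/361564 - 101779/41169 = -334688*1/361564 - 101779/41169 = -83672/90391 - 101779/41169 = -12644598157/3721307079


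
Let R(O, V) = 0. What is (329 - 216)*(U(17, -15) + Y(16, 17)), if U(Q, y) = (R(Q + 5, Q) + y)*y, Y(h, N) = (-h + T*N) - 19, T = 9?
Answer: 38759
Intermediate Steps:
Y(h, N) = -19 - h + 9*N (Y(h, N) = (-h + 9*N) - 19 = -19 - h + 9*N)
U(Q, y) = y² (U(Q, y) = (0 + y)*y = y*y = y²)
(329 - 216)*(U(17, -15) + Y(16, 17)) = (329 - 216)*((-15)² + (-19 - 1*16 + 9*17)) = 113*(225 + (-19 - 16 + 153)) = 113*(225 + 118) = 113*343 = 38759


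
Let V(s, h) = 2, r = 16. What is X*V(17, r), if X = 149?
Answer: 298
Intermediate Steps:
X*V(17, r) = 149*2 = 298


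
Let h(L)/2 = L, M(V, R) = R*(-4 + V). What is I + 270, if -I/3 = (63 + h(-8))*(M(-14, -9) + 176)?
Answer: -47388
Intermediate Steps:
h(L) = 2*L
I = -47658 (I = -3*(63 + 2*(-8))*(-9*(-4 - 14) + 176) = -3*(63 - 16)*(-9*(-18) + 176) = -141*(162 + 176) = -141*338 = -3*15886 = -47658)
I + 270 = -47658 + 270 = -47388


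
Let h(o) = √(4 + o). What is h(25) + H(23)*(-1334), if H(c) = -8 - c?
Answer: 41354 + √29 ≈ 41359.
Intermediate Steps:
h(25) + H(23)*(-1334) = √(4 + 25) + (-8 - 1*23)*(-1334) = √29 + (-8 - 23)*(-1334) = √29 - 31*(-1334) = √29 + 41354 = 41354 + √29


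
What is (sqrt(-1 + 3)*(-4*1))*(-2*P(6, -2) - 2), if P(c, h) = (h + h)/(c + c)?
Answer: 16*sqrt(2)/3 ≈ 7.5425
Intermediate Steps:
P(c, h) = h/c (P(c, h) = (2*h)/((2*c)) = (2*h)*(1/(2*c)) = h/c)
(sqrt(-1 + 3)*(-4*1))*(-2*P(6, -2) - 2) = (sqrt(-1 + 3)*(-4*1))*(-(-4)/6 - 2) = (sqrt(2)*(-4))*(-(-4)/6 - 2) = (-4*sqrt(2))*(-2*(-1/3) - 2) = (-4*sqrt(2))*(2/3 - 2) = -4*sqrt(2)*(-4/3) = 16*sqrt(2)/3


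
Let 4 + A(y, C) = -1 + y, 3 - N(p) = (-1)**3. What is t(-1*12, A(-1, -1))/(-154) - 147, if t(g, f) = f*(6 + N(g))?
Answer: -11289/77 ≈ -146.61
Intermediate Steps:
N(p) = 4 (N(p) = 3 - 1*(-1)**3 = 3 - 1*(-1) = 3 + 1 = 4)
A(y, C) = -5 + y (A(y, C) = -4 + (-1 + y) = -5 + y)
t(g, f) = 10*f (t(g, f) = f*(6 + 4) = f*10 = 10*f)
t(-1*12, A(-1, -1))/(-154) - 147 = (10*(-5 - 1))/(-154) - 147 = -5*(-6)/77 - 147 = -1/154*(-60) - 147 = 30/77 - 147 = -11289/77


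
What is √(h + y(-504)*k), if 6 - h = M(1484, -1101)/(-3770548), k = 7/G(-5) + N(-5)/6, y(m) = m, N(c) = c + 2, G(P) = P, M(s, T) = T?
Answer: 7*√1747388787769335/9426370 ≈ 31.042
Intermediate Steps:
N(c) = 2 + c
k = -19/10 (k = 7/(-5) + (2 - 5)/6 = 7*(-⅕) - 3*⅙ = -7/5 - ½ = -19/10 ≈ -1.9000)
h = 22622187/3770548 (h = 6 - (-1101)/(-3770548) = 6 - (-1101)*(-1)/3770548 = 6 - 1*1101/3770548 = 6 - 1101/3770548 = 22622187/3770548 ≈ 5.9997)
√(h + y(-504)*k) = √(22622187/3770548 - 504*(-19/10)) = √(22622187/3770548 + 4788/5) = √(18166494759/18852740) = 7*√1747388787769335/9426370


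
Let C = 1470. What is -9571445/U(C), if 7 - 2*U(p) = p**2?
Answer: 19142890/2160893 ≈ 8.8588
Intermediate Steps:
U(p) = 7/2 - p**2/2
-9571445/U(C) = -9571445/(7/2 - 1/2*1470**2) = -9571445/(7/2 - 1/2*2160900) = -9571445/(7/2 - 1080450) = -9571445/(-2160893/2) = -9571445*(-2/2160893) = 19142890/2160893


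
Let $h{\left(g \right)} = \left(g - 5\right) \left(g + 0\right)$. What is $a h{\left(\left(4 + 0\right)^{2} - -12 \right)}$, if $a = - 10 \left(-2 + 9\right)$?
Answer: $-45080$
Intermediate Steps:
$h{\left(g \right)} = g \left(-5 + g\right)$ ($h{\left(g \right)} = \left(-5 + g\right) g = g \left(-5 + g\right)$)
$a = -70$ ($a = \left(-10\right) 7 = -70$)
$a h{\left(\left(4 + 0\right)^{2} - -12 \right)} = - 70 \left(\left(4 + 0\right)^{2} - -12\right) \left(-5 - \left(-12 - \left(4 + 0\right)^{2}\right)\right) = - 70 \left(4^{2} + 12\right) \left(-5 + \left(4^{2} + 12\right)\right) = - 70 \left(16 + 12\right) \left(-5 + \left(16 + 12\right)\right) = - 70 \cdot 28 \left(-5 + 28\right) = - 70 \cdot 28 \cdot 23 = \left(-70\right) 644 = -45080$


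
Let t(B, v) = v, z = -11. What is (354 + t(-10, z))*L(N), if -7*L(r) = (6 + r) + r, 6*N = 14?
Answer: -1568/3 ≈ -522.67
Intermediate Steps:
N = 7/3 (N = (⅙)*14 = 7/3 ≈ 2.3333)
L(r) = -6/7 - 2*r/7 (L(r) = -((6 + r) + r)/7 = -(6 + 2*r)/7 = -6/7 - 2*r/7)
(354 + t(-10, z))*L(N) = (354 - 11)*(-6/7 - 2/7*7/3) = 343*(-6/7 - ⅔) = 343*(-32/21) = -1568/3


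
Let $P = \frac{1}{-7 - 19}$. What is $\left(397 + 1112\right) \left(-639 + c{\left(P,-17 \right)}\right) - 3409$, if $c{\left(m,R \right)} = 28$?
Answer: $-925408$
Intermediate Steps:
$P = - \frac{1}{26}$ ($P = \frac{1}{-26} = - \frac{1}{26} \approx -0.038462$)
$\left(397 + 1112\right) \left(-639 + c{\left(P,-17 \right)}\right) - 3409 = \left(397 + 1112\right) \left(-639 + 28\right) - 3409 = 1509 \left(-611\right) - 3409 = -921999 - 3409 = -925408$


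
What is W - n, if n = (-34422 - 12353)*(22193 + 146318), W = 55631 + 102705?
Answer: 7882260361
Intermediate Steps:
W = 158336
n = -7882102025 (n = -46775*168511 = -7882102025)
W - n = 158336 - 1*(-7882102025) = 158336 + 7882102025 = 7882260361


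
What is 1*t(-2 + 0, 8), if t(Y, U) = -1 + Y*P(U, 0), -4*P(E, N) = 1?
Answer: -1/2 ≈ -0.50000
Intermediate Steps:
P(E, N) = -1/4 (P(E, N) = -1/4*1 = -1/4)
t(Y, U) = -1 - Y/4 (t(Y, U) = -1 + Y*(-1/4) = -1 - Y/4)
1*t(-2 + 0, 8) = 1*(-1 - (-2 + 0)/4) = 1*(-1 - 1/4*(-2)) = 1*(-1 + 1/2) = 1*(-1/2) = -1/2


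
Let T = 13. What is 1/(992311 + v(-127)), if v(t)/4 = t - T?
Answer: 1/991751 ≈ 1.0083e-6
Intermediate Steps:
v(t) = -52 + 4*t (v(t) = 4*(t - 1*13) = 4*(t - 13) = 4*(-13 + t) = -52 + 4*t)
1/(992311 + v(-127)) = 1/(992311 + (-52 + 4*(-127))) = 1/(992311 + (-52 - 508)) = 1/(992311 - 560) = 1/991751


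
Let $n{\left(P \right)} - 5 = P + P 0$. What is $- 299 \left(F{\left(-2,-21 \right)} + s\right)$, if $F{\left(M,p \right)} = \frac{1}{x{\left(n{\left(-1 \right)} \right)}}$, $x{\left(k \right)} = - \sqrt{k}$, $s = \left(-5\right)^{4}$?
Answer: $- \frac{373451}{2} \approx -1.8673 \cdot 10^{5}$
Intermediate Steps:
$s = 625$
$n{\left(P \right)} = 5 + P$ ($n{\left(P \right)} = 5 + \left(P + P 0\right) = 5 + \left(P + 0\right) = 5 + P$)
$F{\left(M,p \right)} = - \frac{1}{2}$ ($F{\left(M,p \right)} = \frac{1}{\left(-1\right) \sqrt{5 - 1}} = \frac{1}{\left(-1\right) \sqrt{4}} = \frac{1}{\left(-1\right) 2} = \frac{1}{-2} = - \frac{1}{2}$)
$- 299 \left(F{\left(-2,-21 \right)} + s\right) = - 299 \left(- \frac{1}{2} + 625\right) = \left(-299\right) \frac{1249}{2} = - \frac{373451}{2}$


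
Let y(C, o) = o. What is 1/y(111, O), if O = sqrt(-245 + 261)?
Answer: 1/4 ≈ 0.25000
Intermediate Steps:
O = 4 (O = sqrt(16) = 4)
1/y(111, O) = 1/4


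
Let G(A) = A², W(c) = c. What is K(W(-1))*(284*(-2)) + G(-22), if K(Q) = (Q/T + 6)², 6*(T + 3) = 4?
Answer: -1126484/49 ≈ -22989.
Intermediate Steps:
T = -7/3 (T = -3 + (⅙)*4 = -3 + ⅔ = -7/3 ≈ -2.3333)
K(Q) = (6 - 3*Q/7)² (K(Q) = (Q/(-7/3) + 6)² = (Q*(-3/7) + 6)² = (-3*Q/7 + 6)² = (6 - 3*Q/7)²)
K(W(-1))*(284*(-2)) + G(-22) = (9*(-14 - 1)²/49)*(284*(-2)) + (-22)² = ((9/49)*(-15)²)*(-568) + 484 = ((9/49)*225)*(-568) + 484 = (2025/49)*(-568) + 484 = -1150200/49 + 484 = -1126484/49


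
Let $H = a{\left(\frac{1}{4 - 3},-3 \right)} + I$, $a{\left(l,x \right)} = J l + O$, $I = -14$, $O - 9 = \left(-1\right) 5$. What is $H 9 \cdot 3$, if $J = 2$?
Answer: $-216$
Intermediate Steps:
$O = 4$ ($O = 9 - 5 = 4$)
$a{\left(l,x \right)} = 4 + 2 l$ ($a{\left(l,x \right)} = 2 l + 4 = 4 + 2 l$)
$H = -8$ ($H = \left(4 + \frac{2}{4 - 3}\right) - 14 = \left(4 + \frac{2}{1}\right) - 14 = \left(4 + 2 \cdot 1\right) - 14 = \left(4 + 2\right) - 14 = 6 - 14 = -8$)
$H 9 \cdot 3 = \left(-8\right) 9 \cdot 3 = \left(-72\right) 3 = -216$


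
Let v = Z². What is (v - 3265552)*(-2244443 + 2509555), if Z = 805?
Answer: -693937818024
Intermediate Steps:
v = 648025 (v = 805² = 648025)
(v - 3265552)*(-2244443 + 2509555) = (648025 - 3265552)*(-2244443 + 2509555) = -2617527*265112 = -693937818024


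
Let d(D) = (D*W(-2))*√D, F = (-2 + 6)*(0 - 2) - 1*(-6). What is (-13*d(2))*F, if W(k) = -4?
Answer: -208*√2 ≈ -294.16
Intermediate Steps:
F = -2 (F = 4*(-2) + 6 = -8 + 6 = -2)
d(D) = -4*D^(3/2) (d(D) = (D*(-4))*√D = (-4*D)*√D = -4*D^(3/2))
(-13*d(2))*F = -(-52)*2^(3/2)*(-2) = -(-52)*2*√2*(-2) = -(-104)*√2*(-2) = (104*√2)*(-2) = -208*√2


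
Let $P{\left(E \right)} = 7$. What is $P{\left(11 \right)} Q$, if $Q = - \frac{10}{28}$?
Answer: $- \frac{5}{2} \approx -2.5$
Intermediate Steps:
$Q = - \frac{5}{14}$ ($Q = \left(-10\right) \frac{1}{28} = - \frac{5}{14} \approx -0.35714$)
$P{\left(11 \right)} Q = 7 \left(- \frac{5}{14}\right) = - \frac{5}{2}$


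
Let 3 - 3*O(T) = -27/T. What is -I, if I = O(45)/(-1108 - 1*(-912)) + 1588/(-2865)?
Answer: 157343/280770 ≈ 0.56040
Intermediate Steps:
O(T) = 1 + 9/T (O(T) = 1 - (-9)/T = 1 + 9/T)
I = -157343/280770 (I = ((9 + 45)/45)/(-1108 - 1*(-912)) + 1588/(-2865) = ((1/45)*54)/(-1108 + 912) + 1588*(-1/2865) = (6/5)/(-196) - 1588/2865 = (6/5)*(-1/196) - 1588/2865 = -3/490 - 1588/2865 = -157343/280770 ≈ -0.56040)
-I = -1*(-157343/280770) = 157343/280770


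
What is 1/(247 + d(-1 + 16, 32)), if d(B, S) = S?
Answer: 1/279 ≈ 0.0035842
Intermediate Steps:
1/(247 + d(-1 + 16, 32)) = 1/(247 + 32) = 1/279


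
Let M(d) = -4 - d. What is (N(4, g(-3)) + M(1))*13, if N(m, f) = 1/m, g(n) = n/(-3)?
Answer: -247/4 ≈ -61.750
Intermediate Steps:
g(n) = -n/3 (g(n) = n*(-⅓) = -n/3)
(N(4, g(-3)) + M(1))*13 = (1/4 + (-4 - 1*1))*13 = (¼ + (-4 - 1))*13 = (¼ - 5)*13 = -19/4*13 = -247/4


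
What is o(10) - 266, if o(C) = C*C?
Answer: -166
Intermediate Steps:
o(C) = C**2
o(10) - 266 = 10**2 - 266 = 100 - 266 = -166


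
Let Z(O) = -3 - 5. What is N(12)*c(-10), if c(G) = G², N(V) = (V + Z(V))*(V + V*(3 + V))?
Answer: 76800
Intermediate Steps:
Z(O) = -8
N(V) = (-8 + V)*(V + V*(3 + V)) (N(V) = (V - 8)*(V + V*(3 + V)) = (-8 + V)*(V + V*(3 + V)))
N(12)*c(-10) = (12*(-32 + 12² - 4*12))*(-10)² = (12*(-32 + 144 - 48))*100 = (12*64)*100 = 768*100 = 76800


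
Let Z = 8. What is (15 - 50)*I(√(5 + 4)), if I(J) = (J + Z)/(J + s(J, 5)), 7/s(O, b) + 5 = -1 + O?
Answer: -1155/2 ≈ -577.50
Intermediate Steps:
s(O, b) = 7/(-6 + O) (s(O, b) = 7/(-5 + (-1 + O)) = 7/(-6 + O))
I(J) = (8 + J)/(J + 7/(-6 + J)) (I(J) = (J + 8)/(J + 7/(-6 + J)) = (8 + J)/(J + 7/(-6 + J)))
(15 - 50)*I(√(5 + 4)) = (15 - 50)*((-6 + √(5 + 4))*(8 + √(5 + 4))/(7 + √(5 + 4)*(-6 + √(5 + 4)))) = -35*(-6 + √9)*(8 + √9)/(7 + √9*(-6 + √9)) = -35*(-6 + 3)*(8 + 3)/(7 + 3*(-6 + 3)) = -35*(-3)*11/(7 + 3*(-3)) = -35*(-3)*11/(7 - 9) = -35*(-3)*11/(-2) = -(-35)*(-3)*11/2 = -35*33/2 = -1155/2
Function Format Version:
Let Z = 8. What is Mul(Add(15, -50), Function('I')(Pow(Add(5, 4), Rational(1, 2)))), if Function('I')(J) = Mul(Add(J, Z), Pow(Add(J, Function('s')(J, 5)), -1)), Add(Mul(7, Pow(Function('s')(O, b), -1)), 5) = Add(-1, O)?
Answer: Rational(-1155, 2) ≈ -577.50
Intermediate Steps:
Function('s')(O, b) = Mul(7, Pow(Add(-6, O), -1)) (Function('s')(O, b) = Mul(7, Pow(Add(-5, Add(-1, O)), -1)) = Mul(7, Pow(Add(-6, O), -1)))
Function('I')(J) = Mul(Pow(Add(J, Mul(7, Pow(Add(-6, J), -1))), -1), Add(8, J)) (Function('I')(J) = Mul(Add(J, 8), Pow(Add(J, Mul(7, Pow(Add(-6, J), -1))), -1)) = Mul(Add(8, J), Pow(Add(J, Mul(7, Pow(Add(-6, J), -1))), -1)) = Mul(Pow(Add(J, Mul(7, Pow(Add(-6, J), -1))), -1), Add(8, J)))
Mul(Add(15, -50), Function('I')(Pow(Add(5, 4), Rational(1, 2)))) = Mul(Add(15, -50), Mul(Pow(Add(7, Mul(Pow(Add(5, 4), Rational(1, 2)), Add(-6, Pow(Add(5, 4), Rational(1, 2))))), -1), Add(-6, Pow(Add(5, 4), Rational(1, 2))), Add(8, Pow(Add(5, 4), Rational(1, 2))))) = Mul(-35, Mul(Pow(Add(7, Mul(Pow(9, Rational(1, 2)), Add(-6, Pow(9, Rational(1, 2))))), -1), Add(-6, Pow(9, Rational(1, 2))), Add(8, Pow(9, Rational(1, 2))))) = Mul(-35, Mul(Pow(Add(7, Mul(3, Add(-6, 3))), -1), Add(-6, 3), Add(8, 3))) = Mul(-35, Mul(Pow(Add(7, Mul(3, -3)), -1), -3, 11)) = Mul(-35, Mul(Pow(Add(7, -9), -1), -3, 11)) = Mul(-35, Mul(Pow(-2, -1), -3, 11)) = Mul(-35, Mul(Rational(-1, 2), -3, 11)) = Mul(-35, Rational(33, 2)) = Rational(-1155, 2)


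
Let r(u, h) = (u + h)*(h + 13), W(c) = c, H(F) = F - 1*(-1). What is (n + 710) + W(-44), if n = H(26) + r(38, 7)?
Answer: 1593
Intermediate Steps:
H(F) = 1 + F (H(F) = F + 1 = 1 + F)
r(u, h) = (13 + h)*(h + u) (r(u, h) = (h + u)*(13 + h) = (13 + h)*(h + u))
n = 927 (n = (1 + 26) + (7² + 13*7 + 13*38 + 7*38) = 27 + (49 + 91 + 494 + 266) = 27 + 900 = 927)
(n + 710) + W(-44) = (927 + 710) - 44 = 1637 - 44 = 1593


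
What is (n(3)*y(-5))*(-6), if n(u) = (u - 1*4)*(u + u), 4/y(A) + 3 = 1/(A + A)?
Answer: -1440/31 ≈ -46.452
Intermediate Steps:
y(A) = 4/(-3 + 1/(2*A)) (y(A) = 4/(-3 + 1/(A + A)) = 4/(-3 + 1/(2*A)))
n(u) = 2*u*(-4 + u) (n(u) = (u - 4)*(2*u) = (-4 + u)*(2*u) = 2*u*(-4 + u))
(n(3)*y(-5))*(-6) = ((2*3*(-4 + 3))*(-8*(-5)/(-1 + 6*(-5))))*(-6) = ((2*3*(-1))*(-8*(-5)/(-1 - 30)))*(-6) = -(-48)*(-5)/(-31)*(-6) = -(-48)*(-5)*(-1)/31*(-6) = -6*(-40/31)*(-6) = (240/31)*(-6) = -1440/31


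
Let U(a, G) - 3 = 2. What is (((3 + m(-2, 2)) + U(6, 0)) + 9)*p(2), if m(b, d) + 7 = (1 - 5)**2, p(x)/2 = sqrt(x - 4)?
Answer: 52*I*sqrt(2) ≈ 73.539*I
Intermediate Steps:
U(a, G) = 5 (U(a, G) = 3 + 2 = 5)
p(x) = 2*sqrt(-4 + x) (p(x) = 2*sqrt(x - 4) = 2*sqrt(-4 + x))
m(b, d) = 9 (m(b, d) = -7 + (1 - 5)**2 = -7 + (-4)**2 = -7 + 16 = 9)
(((3 + m(-2, 2)) + U(6, 0)) + 9)*p(2) = (((3 + 9) + 5) + 9)*(2*sqrt(-4 + 2)) = ((12 + 5) + 9)*(2*sqrt(-2)) = (17 + 9)*(2*(I*sqrt(2))) = 26*(2*I*sqrt(2)) = 52*I*sqrt(2)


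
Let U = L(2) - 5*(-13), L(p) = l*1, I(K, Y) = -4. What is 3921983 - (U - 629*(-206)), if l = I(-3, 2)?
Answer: 3792348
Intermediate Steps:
l = -4
L(p) = -4 (L(p) = -4*1 = -4)
U = 61 (U = -4 - 5*(-13) = -4 + 65 = 61)
3921983 - (U - 629*(-206)) = 3921983 - (61 - 629*(-206)) = 3921983 - (61 + 129574) = 3921983 - 1*129635 = 3921983 - 129635 = 3792348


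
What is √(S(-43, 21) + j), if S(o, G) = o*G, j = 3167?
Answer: 2*√566 ≈ 47.581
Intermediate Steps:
S(o, G) = G*o
√(S(-43, 21) + j) = √(21*(-43) + 3167) = √(-903 + 3167) = √2264 = 2*√566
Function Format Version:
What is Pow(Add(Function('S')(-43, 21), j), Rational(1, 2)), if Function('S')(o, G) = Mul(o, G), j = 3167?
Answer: Mul(2, Pow(566, Rational(1, 2))) ≈ 47.581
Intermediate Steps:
Function('S')(o, G) = Mul(G, o)
Pow(Add(Function('S')(-43, 21), j), Rational(1, 2)) = Pow(Add(Mul(21, -43), 3167), Rational(1, 2)) = Pow(Add(-903, 3167), Rational(1, 2)) = Pow(2264, Rational(1, 2)) = Mul(2, Pow(566, Rational(1, 2)))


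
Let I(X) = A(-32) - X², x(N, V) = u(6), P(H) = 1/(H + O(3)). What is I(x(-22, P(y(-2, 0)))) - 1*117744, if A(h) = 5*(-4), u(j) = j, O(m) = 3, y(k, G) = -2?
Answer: -117800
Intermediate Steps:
A(h) = -20
P(H) = 1/(3 + H) (P(H) = 1/(H + 3) = 1/(3 + H))
x(N, V) = 6
I(X) = -20 - X²
I(x(-22, P(y(-2, 0)))) - 1*117744 = (-20 - 1*6²) - 1*117744 = (-20 - 1*36) - 117744 = (-20 - 36) - 117744 = -56 - 117744 = -117800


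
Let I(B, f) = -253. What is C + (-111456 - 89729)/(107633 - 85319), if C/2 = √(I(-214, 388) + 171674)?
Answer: -201185/22314 + 2*√171421 ≈ 819.04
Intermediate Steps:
C = 2*√171421 (C = 2*√(-253 + 171674) = 2*√171421 ≈ 828.06)
C + (-111456 - 89729)/(107633 - 85319) = 2*√171421 + (-111456 - 89729)/(107633 - 85319) = 2*√171421 - 201185/22314 = -201185/22314 + 2*√171421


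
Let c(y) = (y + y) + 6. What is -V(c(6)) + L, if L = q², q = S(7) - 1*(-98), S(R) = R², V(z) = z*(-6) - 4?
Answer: 21721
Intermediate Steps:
c(y) = 6 + 2*y (c(y) = 2*y + 6 = 6 + 2*y)
V(z) = -4 - 6*z (V(z) = -6*z - 4 = -4 - 6*z)
q = 147 (q = 7² - 1*(-98) = 49 + 98 = 147)
L = 21609 (L = 147² = 21609)
-V(c(6)) + L = -(-4 - 6*(6 + 2*6)) + 21609 = -(-4 - 6*(6 + 12)) + 21609 = -(-4 - 6*18) + 21609 = -(-4 - 108) + 21609 = -1*(-112) + 21609 = 112 + 21609 = 21721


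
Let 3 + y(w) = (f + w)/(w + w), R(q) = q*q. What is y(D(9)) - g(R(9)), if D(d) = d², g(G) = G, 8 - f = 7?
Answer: -6763/81 ≈ -83.494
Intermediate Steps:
f = 1 (f = 8 - 1*7 = 8 - 7 = 1)
R(q) = q²
y(w) = -3 + (1 + w)/(2*w) (y(w) = -3 + (1 + w)/(w + w) = -3 + (1 + w)/((2*w)) = -3 + (1 + w)*(1/(2*w)) = -3 + (1 + w)/(2*w))
y(D(9)) - g(R(9)) = (1 - 5*9²)/(2*(9²)) - 1*9² = (½)*(1 - 5*81)/81 - 1*81 = (½)*(1/81)*(1 - 405) - 81 = (½)*(1/81)*(-404) - 81 = -202/81 - 81 = -6763/81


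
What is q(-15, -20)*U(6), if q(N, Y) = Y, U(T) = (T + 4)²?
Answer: -2000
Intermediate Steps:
U(T) = (4 + T)²
q(-15, -20)*U(6) = -20*(4 + 6)² = -20*10² = -20*100 = -2000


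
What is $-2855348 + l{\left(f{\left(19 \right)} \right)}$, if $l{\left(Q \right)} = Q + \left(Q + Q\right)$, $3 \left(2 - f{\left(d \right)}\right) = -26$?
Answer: $-2855316$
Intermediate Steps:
$f{\left(d \right)} = \frac{32}{3}$ ($f{\left(d \right)} = 2 - - \frac{26}{3} = 2 + \frac{26}{3} = \frac{32}{3}$)
$l{\left(Q \right)} = 3 Q$ ($l{\left(Q \right)} = Q + 2 Q = 3 Q$)
$-2855348 + l{\left(f{\left(19 \right)} \right)} = -2855348 + 3 \cdot \frac{32}{3} = -2855348 + 32 = -2855316$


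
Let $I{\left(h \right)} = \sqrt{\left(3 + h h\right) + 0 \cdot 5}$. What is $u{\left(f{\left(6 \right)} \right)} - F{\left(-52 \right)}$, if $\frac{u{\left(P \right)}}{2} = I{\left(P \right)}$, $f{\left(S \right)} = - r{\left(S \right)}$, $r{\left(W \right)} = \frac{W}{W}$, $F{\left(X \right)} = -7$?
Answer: $11$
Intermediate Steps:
$r{\left(W \right)} = 1$
$f{\left(S \right)} = -1$ ($f{\left(S \right)} = \left(-1\right) 1 = -1$)
$I{\left(h \right)} = \sqrt{3 + h^{2}}$ ($I{\left(h \right)} = \sqrt{\left(3 + h^{2}\right) + 0} = \sqrt{3 + h^{2}}$)
$u{\left(P \right)} = 2 \sqrt{3 + P^{2}}$
$u{\left(f{\left(6 \right)} \right)} - F{\left(-52 \right)} = 2 \sqrt{3 + \left(-1\right)^{2}} - -7 = 2 \sqrt{3 + 1} + 7 = 2 \sqrt{4} + 7 = 2 \cdot 2 + 7 = 4 + 7 = 11$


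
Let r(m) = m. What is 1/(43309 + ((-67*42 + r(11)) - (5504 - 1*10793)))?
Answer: 1/45795 ≈ 2.1836e-5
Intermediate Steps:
1/(43309 + ((-67*42 + r(11)) - (5504 - 1*10793))) = 1/(43309 + ((-67*42 + 11) - (5504 - 1*10793))) = 1/(43309 + ((-2814 + 11) - (5504 - 10793))) = 1/(43309 + (-2803 - 1*(-5289))) = 1/(43309 + (-2803 + 5289)) = 1/(43309 + 2486) = 1/45795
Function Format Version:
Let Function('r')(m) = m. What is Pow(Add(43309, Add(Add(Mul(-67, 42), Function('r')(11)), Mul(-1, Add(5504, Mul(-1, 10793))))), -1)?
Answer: Rational(1, 45795) ≈ 2.1836e-5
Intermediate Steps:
Pow(Add(43309, Add(Add(Mul(-67, 42), Function('r')(11)), Mul(-1, Add(5504, Mul(-1, 10793))))), -1) = Pow(Add(43309, Add(Add(Mul(-67, 42), 11), Mul(-1, Add(5504, Mul(-1, 10793))))), -1) = Pow(Add(43309, Add(Add(-2814, 11), Mul(-1, Add(5504, -10793)))), -1) = Pow(Add(43309, Add(-2803, Mul(-1, -5289))), -1) = Pow(Add(43309, Add(-2803, 5289)), -1) = Pow(Add(43309, 2486), -1) = Pow(45795, -1) = Rational(1, 45795)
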